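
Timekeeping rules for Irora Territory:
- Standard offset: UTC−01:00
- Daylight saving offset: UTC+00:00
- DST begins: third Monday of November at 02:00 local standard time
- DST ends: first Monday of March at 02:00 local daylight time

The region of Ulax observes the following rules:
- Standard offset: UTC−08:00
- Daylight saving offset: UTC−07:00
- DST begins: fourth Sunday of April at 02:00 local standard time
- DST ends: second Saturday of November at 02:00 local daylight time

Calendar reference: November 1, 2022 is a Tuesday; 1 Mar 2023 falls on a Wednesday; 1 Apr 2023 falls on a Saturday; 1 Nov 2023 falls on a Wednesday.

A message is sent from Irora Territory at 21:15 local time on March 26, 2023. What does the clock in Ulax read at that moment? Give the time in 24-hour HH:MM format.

1 November 2022 is a Tuesday, so the first Monday is November 7 and the third is November 21.
1 March 2023 is a Wednesday, so the first Monday is March 6.
March 26, 2023 does not fall between 21 November 2022 and 6 March 2023, so daylight saving is not in effect and Irora Territory is at UTC−01:00.
21:15 Irora Territory + 1h = 22:15 UTC.
1 April 2023 is a Saturday, so the first Sunday is April 2 and the fourth is April 23.
1 November 2023 is a Wednesday, so the first Saturday is November 4 and the second is November 11.
At the standard offset (UTC−08:00), 22:15 UTC − 8h = 14:15 Ulax standard time.
The standard-time date in Ulax, March 26, 2023, is outside the daylight-saving period (23 April – 11 November), so Ulax is on standard time, UTC−08:00.
22:15 UTC − 8h = 14:15 Ulax.

14:15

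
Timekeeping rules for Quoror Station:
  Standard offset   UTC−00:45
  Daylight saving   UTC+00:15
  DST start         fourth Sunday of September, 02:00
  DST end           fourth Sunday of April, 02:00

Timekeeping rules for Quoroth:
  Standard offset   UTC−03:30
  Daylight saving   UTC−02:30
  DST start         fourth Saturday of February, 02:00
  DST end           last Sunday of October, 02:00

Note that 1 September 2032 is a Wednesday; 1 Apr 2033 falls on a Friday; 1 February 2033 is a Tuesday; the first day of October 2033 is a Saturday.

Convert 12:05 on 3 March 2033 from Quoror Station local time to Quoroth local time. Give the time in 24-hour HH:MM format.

1 September 2032 is a Wednesday, so the first Sunday is September 5 and the fourth is September 26.
1 April 2033 is a Friday, so the first Sunday is April 3 and the fourth is April 24.
3 March 2033 lies within the daylight-saving period (26 September 2032 – 24 April 2033), so Quoror Station is on daylight time, UTC+00:15.
12:05 Quoror Station − 0h15m = 11:50 UTC.
1 February 2033 is a Tuesday, so the first Saturday is February 5 and the fourth is February 26.
1 October 2033 is a Saturday, so Sundays fall on 2, 9, 16, 23, 30; the last is October 30.
At the standard offset (UTC−03:30), 11:50 UTC − 3h30m = 08:20 Quoroth standard time.
Daylight saving runs 26 February – 30 October; the standard-time date in Quoroth, 3 March 2033, is inside that window, so Quoroth is at UTC−02:30.
11:50 UTC − 2h30m = 09:20 Quoroth.

09:20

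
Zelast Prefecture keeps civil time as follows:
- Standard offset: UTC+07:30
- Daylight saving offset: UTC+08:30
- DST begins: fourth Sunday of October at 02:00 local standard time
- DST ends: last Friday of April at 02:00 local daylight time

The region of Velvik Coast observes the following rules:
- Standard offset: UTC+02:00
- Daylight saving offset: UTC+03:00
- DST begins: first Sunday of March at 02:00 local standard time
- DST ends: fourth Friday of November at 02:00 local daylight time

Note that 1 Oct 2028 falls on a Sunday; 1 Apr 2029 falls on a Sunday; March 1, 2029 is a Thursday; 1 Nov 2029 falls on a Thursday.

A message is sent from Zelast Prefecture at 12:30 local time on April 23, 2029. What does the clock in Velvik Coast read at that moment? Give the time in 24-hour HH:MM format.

1 October 2028 is a Sunday, so the first Sunday is October 1 and the fourth is October 22.
1 April 2029 is a Sunday, so Fridays fall on 6, 13, 20, 27; the last is April 27.
April 23, 2029 lies within the daylight-saving period (22 October 2028 – 27 April 2029), so Zelast Prefecture is on daylight time, UTC+08:30.
12:30 Zelast Prefecture − 8h30m = 04:00 UTC.
1 March 2029 is a Thursday, so the first Sunday is March 4.
1 November 2029 is a Thursday, so the first Friday is November 2 and the fourth is November 23.
At the standard offset (UTC+02:00), 04:00 UTC + 2h = 06:00 Velvik Coast standard time.
The standard-time date in Velvik Coast, April 23, 2029, falls between 4 March and 23 November, so daylight saving is in effect and Velvik Coast is at UTC+03:00.
04:00 UTC + 3h = 07:00 Velvik Coast.

07:00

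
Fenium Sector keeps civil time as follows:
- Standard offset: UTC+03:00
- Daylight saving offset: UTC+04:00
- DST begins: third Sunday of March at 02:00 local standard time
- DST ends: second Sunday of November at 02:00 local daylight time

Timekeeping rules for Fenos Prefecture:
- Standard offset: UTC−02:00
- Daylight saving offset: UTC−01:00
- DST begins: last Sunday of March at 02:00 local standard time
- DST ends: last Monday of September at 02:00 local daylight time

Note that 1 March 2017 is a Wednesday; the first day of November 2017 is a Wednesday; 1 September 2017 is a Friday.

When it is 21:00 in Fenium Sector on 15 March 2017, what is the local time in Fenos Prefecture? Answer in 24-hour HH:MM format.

1 March 2017 is a Wednesday, so the first Sunday is March 5 and the third is March 19.
1 November 2017 is a Wednesday, so the first Sunday is November 5 and the second is November 12.
15 March 2017 does not fall between 19 March and 12 November, so daylight saving is not in effect and Fenium Sector is at UTC+03:00.
21:00 Fenium Sector − 3h = 18:00 UTC.
1 March 2017 is a Wednesday, so Sundays fall on 5, 12, 19, 26; the last is March 26.
1 September 2017 is a Friday, so Mondays fall on 4, 11, 18, 25; the last is September 25.
At the standard offset (UTC−02:00), 18:00 UTC − 2h = 16:00 Fenos Prefecture standard time.
The standard-time date in Fenos Prefecture, 15 March 2017, is outside the daylight-saving period (26 March – 25 September), so Fenos Prefecture is on standard time, UTC−02:00.
18:00 UTC − 2h = 16:00 Fenos Prefecture.

16:00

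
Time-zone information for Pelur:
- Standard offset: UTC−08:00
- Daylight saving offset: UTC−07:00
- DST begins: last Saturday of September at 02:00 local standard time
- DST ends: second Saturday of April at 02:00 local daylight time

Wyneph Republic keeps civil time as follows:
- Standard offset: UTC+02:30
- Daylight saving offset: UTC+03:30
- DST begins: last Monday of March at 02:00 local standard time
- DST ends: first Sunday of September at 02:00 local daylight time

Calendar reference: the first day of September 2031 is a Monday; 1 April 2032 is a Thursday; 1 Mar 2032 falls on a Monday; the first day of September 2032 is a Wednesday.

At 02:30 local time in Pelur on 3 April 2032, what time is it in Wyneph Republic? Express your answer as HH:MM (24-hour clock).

13:00

1 September 2031 is a Monday, so Saturdays fall on 6, 13, 20, 27; the last is September 27.
1 April 2032 is a Thursday, so the first Saturday is April 3 and the second is April 10.
3 April 2032 lies within the daylight-saving period (27 September 2031 – 10 April 2032), so Pelur is on daylight time, UTC−07:00.
02:30 Pelur + 7h = 09:30 UTC.
1 March 2032 is a Monday, so Mondays fall on 1, 8, 15, 22, 29; the last is March 29.
1 September 2032 is a Wednesday, so the first Sunday is September 5.
At the standard offset (UTC+02:30), 09:30 UTC + 2h30m = 12:00 Wyneph Republic standard time.
The standard-time date in Wyneph Republic, 3 April 2032, falls between 29 March and 5 September, so daylight saving is in effect and Wyneph Republic is at UTC+03:30.
09:30 UTC + 3h30m = 13:00 Wyneph Republic.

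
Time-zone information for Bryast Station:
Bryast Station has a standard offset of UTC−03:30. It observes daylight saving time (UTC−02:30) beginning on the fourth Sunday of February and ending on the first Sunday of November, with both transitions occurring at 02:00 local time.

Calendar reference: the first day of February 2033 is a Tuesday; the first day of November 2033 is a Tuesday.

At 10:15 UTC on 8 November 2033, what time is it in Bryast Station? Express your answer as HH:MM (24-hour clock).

06:45

1 February 2033 is a Tuesday, so the first Sunday is February 6 and the fourth is February 27.
1 November 2033 is a Tuesday, so the first Sunday is November 6.
At the standard offset (UTC−03:30), 10:15 UTC − 3h30m = 06:45 Bryast Station standard time.
Daylight saving runs 27 February – 6 November; the standard-time date in Bryast Station, 8 November 2033, is outside that window, so Bryast Station is on standard time at UTC−03:30.
10:15 UTC − 3h30m = 06:45 local.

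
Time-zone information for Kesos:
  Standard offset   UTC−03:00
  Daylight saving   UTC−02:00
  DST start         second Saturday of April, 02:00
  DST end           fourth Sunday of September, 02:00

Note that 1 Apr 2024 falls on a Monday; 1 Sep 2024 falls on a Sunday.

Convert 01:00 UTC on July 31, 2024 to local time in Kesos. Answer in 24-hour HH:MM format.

23:00

1 April 2024 is a Monday, so the first Saturday is April 6 and the second is April 13.
1 September 2024 is a Sunday, so the first Sunday is September 1 and the fourth is September 22.
At the standard offset (UTC−03:00), 01:00 UTC − 3h = 22:00 Kesos standard time (rolling into the previous day, 30 July 2024).
Daylight saving runs 13 April – 22 September; the standard-time date in Kesos, July 30, 2024, is inside that window, so Kesos is at UTC−02:00.
01:00 UTC − 2h = 23:00 local (rolling into the previous day, 30 July 2024).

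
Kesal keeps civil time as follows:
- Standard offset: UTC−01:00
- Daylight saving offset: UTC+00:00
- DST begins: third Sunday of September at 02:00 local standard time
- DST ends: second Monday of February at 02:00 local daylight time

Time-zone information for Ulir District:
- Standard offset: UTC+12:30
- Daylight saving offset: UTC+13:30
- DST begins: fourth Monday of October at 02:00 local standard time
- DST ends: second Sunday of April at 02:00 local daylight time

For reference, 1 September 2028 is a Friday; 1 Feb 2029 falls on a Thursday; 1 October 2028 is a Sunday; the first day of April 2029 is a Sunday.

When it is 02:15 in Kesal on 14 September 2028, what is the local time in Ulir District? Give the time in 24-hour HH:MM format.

1 September 2028 is a Friday, so the first Sunday is September 3 and the third is September 17.
1 February 2029 is a Thursday, so the first Monday is February 5 and the second is February 12.
14 September 2028 does not fall between 17 September 2028 and 12 February 2029, so daylight saving is not in effect and Kesal is at UTC−01:00.
02:15 Kesal + 1h = 03:15 UTC.
1 October 2028 is a Sunday, so the first Monday is October 2 and the fourth is October 23.
1 April 2029 is a Sunday, so the first Sunday is April 1 and the second is April 8.
At the standard offset (UTC+12:30), 03:15 UTC + 12h30m = 15:45 Ulir District standard time.
The standard-time date in Ulir District, 14 September 2028, is outside the daylight-saving period (23 October 2028 – 8 April 2029), so Ulir District is on standard time, UTC+12:30.
03:15 UTC + 12h30m = 15:45 Ulir District.

15:45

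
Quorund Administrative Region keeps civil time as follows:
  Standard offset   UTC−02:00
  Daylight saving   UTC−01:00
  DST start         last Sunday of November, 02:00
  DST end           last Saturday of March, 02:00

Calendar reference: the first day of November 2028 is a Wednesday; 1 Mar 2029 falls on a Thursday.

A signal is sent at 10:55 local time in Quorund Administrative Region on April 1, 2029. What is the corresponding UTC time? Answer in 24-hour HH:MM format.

12:55

1 November 2028 is a Wednesday, so Sundays fall on 5, 12, 19, 26; the last is November 26.
1 March 2029 is a Thursday, so Saturdays fall on 3, 10, 17, 24, 31; the last is March 31.
April 1, 2029 does not fall between 26 November 2028 and 31 March 2029, so daylight saving is not in effect and Quorund Administrative Region is at UTC−02:00.
10:55 local + 2h = 12:55 UTC.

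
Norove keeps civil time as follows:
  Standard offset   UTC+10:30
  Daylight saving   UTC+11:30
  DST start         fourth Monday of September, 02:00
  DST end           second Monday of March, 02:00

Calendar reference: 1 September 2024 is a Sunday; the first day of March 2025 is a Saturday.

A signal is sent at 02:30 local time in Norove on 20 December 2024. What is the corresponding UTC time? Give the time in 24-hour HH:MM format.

15:00

1 September 2024 is a Sunday, so the first Monday is September 2 and the fourth is September 23.
1 March 2025 is a Saturday, so the first Monday is March 3 and the second is March 10.
20 December 2024 falls between 23 September 2024 and 10 March 2025, so daylight saving is in effect and Norove is at UTC+11:30.
02:30 local − 11h30m = 15:00 UTC (rolling into the previous day, 19 December 2024).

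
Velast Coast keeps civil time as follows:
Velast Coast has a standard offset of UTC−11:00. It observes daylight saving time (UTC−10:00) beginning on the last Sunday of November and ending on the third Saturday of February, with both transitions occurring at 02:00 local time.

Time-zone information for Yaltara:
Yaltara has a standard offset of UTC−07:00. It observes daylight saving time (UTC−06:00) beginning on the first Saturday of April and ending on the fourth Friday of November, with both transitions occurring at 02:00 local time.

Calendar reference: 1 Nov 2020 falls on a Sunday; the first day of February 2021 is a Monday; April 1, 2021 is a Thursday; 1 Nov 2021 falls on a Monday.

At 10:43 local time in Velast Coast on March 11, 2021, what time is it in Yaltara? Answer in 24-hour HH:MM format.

14:43

1 November 2020 is a Sunday, so Sundays fall on 1, 8, 15, 22, 29; the last is November 29.
1 February 2021 is a Monday, so the first Saturday is February 6 and the third is February 20.
March 11, 2021 is outside the daylight-saving period (29 November 2020 – 20 February 2021), so Velast Coast is on standard time, UTC−11:00.
10:43 Velast Coast + 11h = 21:43 UTC.
1 April 2021 is a Thursday, so the first Saturday is April 3.
1 November 2021 is a Monday, so the first Friday is November 5 and the fourth is November 26.
At the standard offset (UTC−07:00), 21:43 UTC − 7h = 14:43 Yaltara standard time.
Daylight saving runs 3 April – 26 November; the standard-time date in Yaltara, March 11, 2021, is outside that window, so Yaltara is on standard time at UTC−07:00.
21:43 UTC − 7h = 14:43 Yaltara.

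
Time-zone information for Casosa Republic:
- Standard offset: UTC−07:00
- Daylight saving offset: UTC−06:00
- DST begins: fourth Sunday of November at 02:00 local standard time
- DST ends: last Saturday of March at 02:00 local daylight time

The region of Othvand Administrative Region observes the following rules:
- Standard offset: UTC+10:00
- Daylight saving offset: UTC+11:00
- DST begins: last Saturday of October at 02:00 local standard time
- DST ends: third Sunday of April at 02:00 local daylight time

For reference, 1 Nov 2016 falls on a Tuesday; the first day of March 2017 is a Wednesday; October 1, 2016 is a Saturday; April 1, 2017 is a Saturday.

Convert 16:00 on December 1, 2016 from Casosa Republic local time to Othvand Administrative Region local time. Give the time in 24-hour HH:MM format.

09:00

1 November 2016 is a Tuesday, so the first Sunday is November 6 and the fourth is November 27.
1 March 2017 is a Wednesday, so Saturdays fall on 4, 11, 18, 25; the last is March 25.
December 1, 2016 lies within the daylight-saving period (27 November 2016 – 25 March 2017), so Casosa Republic is on daylight time, UTC−06:00.
16:00 Casosa Republic + 6h = 22:00 UTC.
1 October 2016 is a Saturday, so Saturdays fall on 1, 8, 15, 22, 29; the last is October 29.
1 April 2017 is a Saturday, so the first Sunday is April 2 and the third is April 16.
At the standard offset (UTC+10:00), 22:00 UTC + 10h = 08:00 Othvand Administrative Region standard time (rolling into the next day, 2 December 2016).
The standard-time date in Othvand Administrative Region, December 2, 2016, falls between 29 October 2016 and 16 April 2017, so daylight saving is in effect and Othvand Administrative Region is at UTC+11:00.
22:00 UTC + 11h = 09:00 Othvand Administrative Region (rolling into the next day, 2 December 2016).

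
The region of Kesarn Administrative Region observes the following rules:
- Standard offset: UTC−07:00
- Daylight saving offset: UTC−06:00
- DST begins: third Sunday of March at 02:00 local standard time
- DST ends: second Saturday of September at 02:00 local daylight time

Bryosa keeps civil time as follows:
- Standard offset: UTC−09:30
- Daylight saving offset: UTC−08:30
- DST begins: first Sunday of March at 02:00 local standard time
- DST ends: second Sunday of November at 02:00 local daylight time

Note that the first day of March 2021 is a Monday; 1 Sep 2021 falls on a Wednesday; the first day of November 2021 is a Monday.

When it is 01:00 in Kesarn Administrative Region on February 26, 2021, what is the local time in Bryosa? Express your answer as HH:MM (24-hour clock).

22:30

1 March 2021 is a Monday, so the first Sunday is March 7 and the third is March 21.
1 September 2021 is a Wednesday, so the first Saturday is September 4 and the second is September 11.
February 26, 2021 does not fall between 21 March and 11 September, so daylight saving is not in effect and Kesarn Administrative Region is at UTC−07:00.
01:00 Kesarn Administrative Region + 7h = 08:00 UTC.
1 March 2021 is a Monday, so the first Sunday is March 7.
1 November 2021 is a Monday, so the first Sunday is November 7 and the second is November 14.
At the standard offset (UTC−09:30), 08:00 UTC − 9h30m = 22:30 Bryosa standard time (rolling into the previous day, 25 February 2021).
The standard-time date in Bryosa, February 25, 2021, is outside the daylight-saving period (7 March – 14 November), so Bryosa is on standard time, UTC−09:30.
08:00 UTC − 9h30m = 22:30 Bryosa (rolling into the previous day, 25 February 2021).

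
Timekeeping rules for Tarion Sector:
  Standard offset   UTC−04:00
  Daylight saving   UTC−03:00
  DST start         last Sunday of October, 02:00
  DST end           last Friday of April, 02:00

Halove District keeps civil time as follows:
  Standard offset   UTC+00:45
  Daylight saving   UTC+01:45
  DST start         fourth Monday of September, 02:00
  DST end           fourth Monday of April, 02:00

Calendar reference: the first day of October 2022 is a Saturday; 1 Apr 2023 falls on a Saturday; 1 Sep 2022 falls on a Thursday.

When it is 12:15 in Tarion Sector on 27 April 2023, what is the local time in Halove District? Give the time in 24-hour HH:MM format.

16:00

1 October 2022 is a Saturday, so Sundays fall on 2, 9, 16, 23, 30; the last is October 30.
1 April 2023 is a Saturday, so Fridays fall on 7, 14, 21, 28; the last is April 28.
Daylight saving runs 30 October 2022 – 28 April 2023; 27 April 2023 is inside that window, so Tarion Sector is at UTC−03:00.
12:15 Tarion Sector + 3h = 15:15 UTC.
1 September 2022 is a Thursday, so the first Monday is September 5 and the fourth is September 26.
1 April 2023 is a Saturday, so the first Monday is April 3 and the fourth is April 24.
At the standard offset (UTC+00:45), 15:15 UTC + 0h45m = 16:00 Halove District standard time.
The standard-time date in Halove District, 27 April 2023, does not fall between 26 September 2022 and 24 April 2023, so daylight saving is not in effect and Halove District is at UTC+00:45.
15:15 UTC + 0h45m = 16:00 Halove District.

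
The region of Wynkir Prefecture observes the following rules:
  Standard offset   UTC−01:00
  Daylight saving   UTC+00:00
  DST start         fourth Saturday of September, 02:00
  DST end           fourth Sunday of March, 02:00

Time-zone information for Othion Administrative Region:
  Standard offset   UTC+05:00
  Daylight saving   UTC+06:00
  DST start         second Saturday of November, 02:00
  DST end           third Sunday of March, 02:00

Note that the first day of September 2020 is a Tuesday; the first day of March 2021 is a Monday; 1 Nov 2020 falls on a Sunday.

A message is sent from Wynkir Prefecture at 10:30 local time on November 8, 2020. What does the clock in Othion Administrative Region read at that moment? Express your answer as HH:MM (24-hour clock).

1 September 2020 is a Tuesday, so the first Saturday is September 5 and the fourth is September 26.
1 March 2021 is a Monday, so the first Sunday is March 7 and the fourth is March 28.
November 8, 2020 lies within the daylight-saving period (26 September 2020 – 28 March 2021), so Wynkir Prefecture is on daylight time, UTC+00:00.
10:30 Wynkir Prefecture − 0h = 10:30 UTC.
1 November 2020 is a Sunday, so the first Saturday is November 7 and the second is November 14.
1 March 2021 is a Monday, so the first Sunday is March 7 and the third is March 21.
At the standard offset (UTC+05:00), 10:30 UTC + 5h = 15:30 Othion Administrative Region standard time.
The standard-time date in Othion Administrative Region, November 8, 2020, does not fall between 14 November 2020 and 21 March 2021, so daylight saving is not in effect and Othion Administrative Region is at UTC+05:00.
10:30 UTC + 5h = 15:30 Othion Administrative Region.

15:30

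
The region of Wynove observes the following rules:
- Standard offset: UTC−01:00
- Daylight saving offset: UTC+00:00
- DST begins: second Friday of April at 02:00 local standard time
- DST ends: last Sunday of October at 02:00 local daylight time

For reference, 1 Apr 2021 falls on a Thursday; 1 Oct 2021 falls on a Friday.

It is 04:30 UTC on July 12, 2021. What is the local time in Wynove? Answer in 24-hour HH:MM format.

1 April 2021 is a Thursday, so the first Friday is April 2 and the second is April 9.
1 October 2021 is a Friday, so Sundays fall on 3, 10, 17, 24, 31; the last is October 31.
At the standard offset (UTC−01:00), 04:30 UTC − 1h = 03:30 Wynove standard time.
The standard-time date in Wynove, July 12, 2021, lies within the daylight-saving period (9 April – 31 October), so Wynove is on daylight time, UTC+00:00.
04:30 UTC + 0h = 04:30 local.

04:30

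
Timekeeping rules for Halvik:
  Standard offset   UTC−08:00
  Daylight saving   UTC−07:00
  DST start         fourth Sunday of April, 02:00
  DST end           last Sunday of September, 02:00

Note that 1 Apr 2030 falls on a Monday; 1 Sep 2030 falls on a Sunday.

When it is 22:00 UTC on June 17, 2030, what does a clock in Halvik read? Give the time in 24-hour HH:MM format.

15:00

1 April 2030 is a Monday, so the first Sunday is April 7 and the fourth is April 28.
1 September 2030 is a Sunday, so Sundays fall on 1, 8, 15, 22, 29; the last is September 29.
At the standard offset (UTC−08:00), 22:00 UTC − 8h = 14:00 Halvik standard time.
Daylight saving runs 28 April – 29 September; the standard-time date in Halvik, June 17, 2030, is inside that window, so Halvik is at UTC−07:00.
22:00 UTC − 7h = 15:00 local.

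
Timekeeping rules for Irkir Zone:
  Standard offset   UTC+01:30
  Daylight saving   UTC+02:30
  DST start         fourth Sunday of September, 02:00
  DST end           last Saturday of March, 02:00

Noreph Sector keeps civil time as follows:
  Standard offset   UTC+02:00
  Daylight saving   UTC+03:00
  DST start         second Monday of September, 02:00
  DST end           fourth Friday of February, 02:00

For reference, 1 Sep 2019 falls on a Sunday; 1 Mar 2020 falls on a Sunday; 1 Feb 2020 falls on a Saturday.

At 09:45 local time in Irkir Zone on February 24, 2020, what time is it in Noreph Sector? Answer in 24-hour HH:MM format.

10:15

1 September 2019 is a Sunday, so the first Sunday is September 1 and the fourth is September 22.
1 March 2020 is a Sunday, so Saturdays fall on 7, 14, 21, 28; the last is March 28.
February 24, 2020 falls between 22 September 2019 and 28 March 2020, so daylight saving is in effect and Irkir Zone is at UTC+02:30.
09:45 Irkir Zone − 2h30m = 07:15 UTC.
1 September 2019 is a Sunday, so the first Monday is September 2 and the second is September 9.
1 February 2020 is a Saturday, so the first Friday is February 7 and the fourth is February 28.
At the standard offset (UTC+02:00), 07:15 UTC + 2h = 09:15 Noreph Sector standard time.
The standard-time date in Noreph Sector, February 24, 2020, falls between 9 September 2019 and 28 February 2020, so daylight saving is in effect and Noreph Sector is at UTC+03:00.
07:15 UTC + 3h = 10:15 Noreph Sector.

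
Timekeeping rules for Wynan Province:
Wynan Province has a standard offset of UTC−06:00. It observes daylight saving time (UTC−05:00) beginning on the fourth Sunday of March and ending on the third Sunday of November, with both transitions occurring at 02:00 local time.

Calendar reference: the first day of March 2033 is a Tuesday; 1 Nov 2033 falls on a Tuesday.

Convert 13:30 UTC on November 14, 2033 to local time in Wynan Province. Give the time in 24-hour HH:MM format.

1 March 2033 is a Tuesday, so the first Sunday is March 6 and the fourth is March 27.
1 November 2033 is a Tuesday, so the first Sunday is November 6 and the third is November 20.
At the standard offset (UTC−06:00), 13:30 UTC − 6h = 07:30 Wynan Province standard time.
The standard-time date in Wynan Province, November 14, 2033, lies within the daylight-saving period (27 March – 20 November), so Wynan Province is on daylight time, UTC−05:00.
13:30 UTC − 5h = 08:30 local.

08:30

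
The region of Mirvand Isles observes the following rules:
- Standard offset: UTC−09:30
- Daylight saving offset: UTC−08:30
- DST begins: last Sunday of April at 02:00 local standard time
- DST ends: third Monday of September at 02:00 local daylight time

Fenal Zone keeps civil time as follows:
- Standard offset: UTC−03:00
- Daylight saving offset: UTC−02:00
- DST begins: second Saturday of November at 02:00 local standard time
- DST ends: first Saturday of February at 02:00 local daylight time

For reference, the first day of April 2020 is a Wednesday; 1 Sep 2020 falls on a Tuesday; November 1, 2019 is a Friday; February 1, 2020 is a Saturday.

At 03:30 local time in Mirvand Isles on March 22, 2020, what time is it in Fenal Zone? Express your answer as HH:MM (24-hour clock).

1 April 2020 is a Wednesday, so Sundays fall on 5, 12, 19, 26; the last is April 26.
1 September 2020 is a Tuesday, so the first Monday is September 7 and the third is September 21.
March 22, 2020 does not fall between 26 April and 21 September, so daylight saving is not in effect and Mirvand Isles is at UTC−09:30.
03:30 Mirvand Isles + 9h30m = 13:00 UTC.
1 November 2019 is a Friday, so the first Saturday is November 2 and the second is November 9.
1 February 2020 is a Saturday, so the first Saturday is February 1.
At the standard offset (UTC−03:00), 13:00 UTC − 3h = 10:00 Fenal Zone standard time.
The standard-time date in Fenal Zone, March 22, 2020, is outside the daylight-saving period (9 November 2019 – 1 February 2020), so Fenal Zone is on standard time, UTC−03:00.
13:00 UTC − 3h = 10:00 Fenal Zone.

10:00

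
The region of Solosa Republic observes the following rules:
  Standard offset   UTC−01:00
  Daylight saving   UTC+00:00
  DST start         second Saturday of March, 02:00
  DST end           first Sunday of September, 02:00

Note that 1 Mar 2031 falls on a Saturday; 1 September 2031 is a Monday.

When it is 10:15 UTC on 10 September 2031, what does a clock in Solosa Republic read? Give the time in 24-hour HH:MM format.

1 March 2031 is a Saturday, so the first Saturday is March 1 and the second is March 8.
1 September 2031 is a Monday, so the first Sunday is September 7.
At the standard offset (UTC−01:00), 10:15 UTC − 1h = 09:15 Solosa Republic standard time.
The standard-time date in Solosa Republic, 10 September 2031, is outside the daylight-saving period (8 March – 7 September), so Solosa Republic is on standard time, UTC−01:00.
10:15 UTC − 1h = 09:15 local.

09:15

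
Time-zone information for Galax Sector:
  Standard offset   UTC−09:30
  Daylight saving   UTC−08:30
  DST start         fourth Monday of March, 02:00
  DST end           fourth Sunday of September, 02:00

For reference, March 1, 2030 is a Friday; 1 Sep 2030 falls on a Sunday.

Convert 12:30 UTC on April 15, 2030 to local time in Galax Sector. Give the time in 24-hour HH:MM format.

04:00

1 March 2030 is a Friday, so the first Monday is March 4 and the fourth is March 25.
1 September 2030 is a Sunday, so the first Sunday is September 1 and the fourth is September 22.
At the standard offset (UTC−09:30), 12:30 UTC − 9h30m = 03:00 Galax Sector standard time.
The standard-time date in Galax Sector, April 15, 2030, falls between 25 March and 22 September, so daylight saving is in effect and Galax Sector is at UTC−08:30.
12:30 UTC − 8h30m = 04:00 local.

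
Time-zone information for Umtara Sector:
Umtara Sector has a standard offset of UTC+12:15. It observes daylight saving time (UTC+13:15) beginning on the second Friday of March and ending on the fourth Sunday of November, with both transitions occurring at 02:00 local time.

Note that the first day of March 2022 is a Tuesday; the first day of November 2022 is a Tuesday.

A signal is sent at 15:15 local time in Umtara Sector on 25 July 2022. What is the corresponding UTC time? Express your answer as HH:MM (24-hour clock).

02:00

1 March 2022 is a Tuesday, so the first Friday is March 4 and the second is March 11.
1 November 2022 is a Tuesday, so the first Sunday is November 6 and the fourth is November 27.
Daylight saving runs 11 March – 27 November; 25 July 2022 is inside that window, so Umtara Sector is at UTC+13:15.
15:15 local − 13h15m = 02:00 UTC.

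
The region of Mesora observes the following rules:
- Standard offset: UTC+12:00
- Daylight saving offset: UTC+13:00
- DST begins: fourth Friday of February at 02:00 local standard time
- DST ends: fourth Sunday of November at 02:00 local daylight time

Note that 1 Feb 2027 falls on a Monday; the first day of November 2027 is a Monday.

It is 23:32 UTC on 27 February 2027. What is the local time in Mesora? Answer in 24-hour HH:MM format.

12:32

1 February 2027 is a Monday, so the first Friday is February 5 and the fourth is February 26.
1 November 2027 is a Monday, so the first Sunday is November 7 and the fourth is November 28.
At the standard offset (UTC+12:00), 23:32 UTC + 12h = 11:32 Mesora standard time (rolling into the next day, 28 February 2027).
The standard-time date in Mesora, 28 February 2027, lies within the daylight-saving period (26 February – 28 November), so Mesora is on daylight time, UTC+13:00.
23:32 UTC + 13h = 12:32 local (rolling into the next day, 28 February 2027).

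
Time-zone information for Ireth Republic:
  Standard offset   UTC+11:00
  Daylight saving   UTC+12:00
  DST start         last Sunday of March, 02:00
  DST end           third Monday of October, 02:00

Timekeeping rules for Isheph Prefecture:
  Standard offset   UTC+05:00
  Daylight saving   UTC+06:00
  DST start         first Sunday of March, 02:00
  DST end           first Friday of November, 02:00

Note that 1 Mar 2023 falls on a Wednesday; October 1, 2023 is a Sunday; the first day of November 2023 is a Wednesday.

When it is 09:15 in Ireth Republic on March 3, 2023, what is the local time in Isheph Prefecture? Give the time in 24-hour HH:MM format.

1 March 2023 is a Wednesday, so Sundays fall on 5, 12, 19, 26; the last is March 26.
1 October 2023 is a Sunday, so the first Monday is October 2 and the third is October 16.
March 3, 2023 is outside the daylight-saving period (26 March – 16 October), so Ireth Republic is on standard time, UTC+11:00.
09:15 Ireth Republic − 11h = 22:15 UTC (rolling into the previous day, 2 March 2023).
1 March 2023 is a Wednesday, so the first Sunday is March 5.
1 November 2023 is a Wednesday, so the first Friday is November 3.
At the standard offset (UTC+05:00), 22:15 UTC + 5h = 03:15 Isheph Prefecture standard time (rolling into the next day, 3 March 2023).
Daylight saving runs 5 March – 3 November; the standard-time date in Isheph Prefecture, March 3, 2023, is outside that window, so Isheph Prefecture is on standard time at UTC+05:00.
22:15 UTC + 5h = 03:15 Isheph Prefecture (rolling into the next day, 3 March 2023).

03:15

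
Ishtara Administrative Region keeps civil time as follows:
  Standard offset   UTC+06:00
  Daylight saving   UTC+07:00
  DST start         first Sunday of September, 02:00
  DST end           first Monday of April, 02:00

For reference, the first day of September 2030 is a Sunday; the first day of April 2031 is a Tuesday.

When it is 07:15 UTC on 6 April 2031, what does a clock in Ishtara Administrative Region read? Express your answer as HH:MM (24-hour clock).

14:15

1 September 2030 is a Sunday, so the first Sunday is September 1.
1 April 2031 is a Tuesday, so the first Monday is April 7.
At the standard offset (UTC+06:00), 07:15 UTC + 6h = 13:15 Ishtara Administrative Region standard time.
The standard-time date in Ishtara Administrative Region, 6 April 2031, falls between 1 September 2030 and 7 April 2031, so daylight saving is in effect and Ishtara Administrative Region is at UTC+07:00.
07:15 UTC + 7h = 14:15 local.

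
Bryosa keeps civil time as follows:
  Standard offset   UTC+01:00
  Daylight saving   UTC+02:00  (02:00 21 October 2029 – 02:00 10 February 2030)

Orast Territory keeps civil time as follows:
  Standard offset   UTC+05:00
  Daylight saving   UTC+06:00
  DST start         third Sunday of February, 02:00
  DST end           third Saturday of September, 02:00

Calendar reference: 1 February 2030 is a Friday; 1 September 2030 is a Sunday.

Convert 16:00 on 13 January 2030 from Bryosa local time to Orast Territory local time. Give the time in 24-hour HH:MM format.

19:00

13 January 2030 lies within the daylight-saving period (21 October 2029 – 10 February 2030), so Bryosa is on daylight time, UTC+02:00.
16:00 Bryosa − 2h = 14:00 UTC.
1 February 2030 is a Friday, so the first Sunday is February 3 and the third is February 17.
1 September 2030 is a Sunday, so the first Saturday is September 7 and the third is September 21.
At the standard offset (UTC+05:00), 14:00 UTC + 5h = 19:00 Orast Territory standard time.
The standard-time date in Orast Territory, 13 January 2030, is outside the daylight-saving period (17 February – 21 September), so Orast Territory is on standard time, UTC+05:00.
14:00 UTC + 5h = 19:00 Orast Territory.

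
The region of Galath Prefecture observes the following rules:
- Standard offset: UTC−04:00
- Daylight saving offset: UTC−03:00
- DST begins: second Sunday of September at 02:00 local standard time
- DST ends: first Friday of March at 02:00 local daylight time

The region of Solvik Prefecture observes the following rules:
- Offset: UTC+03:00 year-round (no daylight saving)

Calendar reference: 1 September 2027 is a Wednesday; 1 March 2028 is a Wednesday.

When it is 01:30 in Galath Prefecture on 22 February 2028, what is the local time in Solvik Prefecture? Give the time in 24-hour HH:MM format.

07:30

1 September 2027 is a Wednesday, so the first Sunday is September 5 and the second is September 12.
1 March 2028 is a Wednesday, so the first Friday is March 3.
22 February 2028 lies within the daylight-saving period (12 September 2027 – 3 March 2028), so Galath Prefecture is on daylight time, UTC−03:00.
01:30 Galath Prefecture + 3h = 04:30 UTC.
Solvik Prefecture stays on UTC+03:00 all year.
04:30 UTC + 3h = 07:30 Solvik Prefecture.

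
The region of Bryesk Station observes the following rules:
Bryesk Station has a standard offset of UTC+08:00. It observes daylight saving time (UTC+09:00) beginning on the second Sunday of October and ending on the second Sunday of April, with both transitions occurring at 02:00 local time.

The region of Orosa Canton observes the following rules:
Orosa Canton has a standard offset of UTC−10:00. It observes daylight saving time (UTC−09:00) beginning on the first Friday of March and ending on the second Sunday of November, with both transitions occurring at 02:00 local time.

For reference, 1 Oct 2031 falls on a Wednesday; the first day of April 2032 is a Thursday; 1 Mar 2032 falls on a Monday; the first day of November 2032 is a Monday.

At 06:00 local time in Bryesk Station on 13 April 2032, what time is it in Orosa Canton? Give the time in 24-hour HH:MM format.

13:00

1 October 2031 is a Wednesday, so the first Sunday is October 5 and the second is October 12.
1 April 2032 is a Thursday, so the first Sunday is April 4 and the second is April 11.
13 April 2032 is outside the daylight-saving period (12 October 2031 – 11 April 2032), so Bryesk Station is on standard time, UTC+08:00.
06:00 Bryesk Station − 8h = 22:00 UTC (rolling into the previous day, 12 April 2032).
1 March 2032 is a Monday, so the first Friday is March 5.
1 November 2032 is a Monday, so the first Sunday is November 7 and the second is November 14.
At the standard offset (UTC−10:00), 22:00 UTC − 10h = 12:00 Orosa Canton standard time.
The standard-time date in Orosa Canton, 12 April 2032, falls between 5 March and 14 November, so daylight saving is in effect and Orosa Canton is at UTC−09:00.
22:00 UTC − 9h = 13:00 Orosa Canton.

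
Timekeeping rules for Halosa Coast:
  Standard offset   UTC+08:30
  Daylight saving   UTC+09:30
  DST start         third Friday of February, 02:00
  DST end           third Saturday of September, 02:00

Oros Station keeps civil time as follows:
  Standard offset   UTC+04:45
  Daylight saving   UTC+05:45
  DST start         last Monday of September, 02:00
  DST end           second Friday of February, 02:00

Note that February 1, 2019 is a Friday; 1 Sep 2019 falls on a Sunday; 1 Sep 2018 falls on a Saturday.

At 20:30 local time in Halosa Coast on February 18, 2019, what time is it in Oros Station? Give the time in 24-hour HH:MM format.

1 February 2019 is a Friday, so the first Friday is February 1 and the third is February 15.
1 September 2019 is a Sunday, so the first Saturday is September 7 and the third is September 21.
Daylight saving runs 15 February – 21 September; February 18, 2019 is inside that window, so Halosa Coast is at UTC+09:30.
20:30 Halosa Coast − 9h30m = 11:00 UTC.
1 September 2018 is a Saturday, so Mondays fall on 3, 10, 17, 24; the last is September 24.
1 February 2019 is a Friday, so the first Friday is February 1 and the second is February 8.
At the standard offset (UTC+04:45), 11:00 UTC + 4h45m = 15:45 Oros Station standard time.
Daylight saving runs 24 September 2018 – 8 February 2019; the standard-time date in Oros Station, February 18, 2019, is outside that window, so Oros Station is on standard time at UTC+04:45.
11:00 UTC + 4h45m = 15:45 Oros Station.

15:45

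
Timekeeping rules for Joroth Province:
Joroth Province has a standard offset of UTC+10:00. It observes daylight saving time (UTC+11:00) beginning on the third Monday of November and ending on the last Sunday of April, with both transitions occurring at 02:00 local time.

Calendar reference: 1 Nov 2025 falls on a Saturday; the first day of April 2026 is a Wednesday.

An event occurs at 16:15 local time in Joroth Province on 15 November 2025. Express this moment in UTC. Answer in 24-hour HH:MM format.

1 November 2025 is a Saturday, so the first Monday is November 3 and the third is November 17.
1 April 2026 is a Wednesday, so Sundays fall on 5, 12, 19, 26; the last is April 26.
15 November 2025 does not fall between 17 November 2025 and 26 April 2026, so daylight saving is not in effect and Joroth Province is at UTC+10:00.
16:15 local − 10h = 06:15 UTC.

06:15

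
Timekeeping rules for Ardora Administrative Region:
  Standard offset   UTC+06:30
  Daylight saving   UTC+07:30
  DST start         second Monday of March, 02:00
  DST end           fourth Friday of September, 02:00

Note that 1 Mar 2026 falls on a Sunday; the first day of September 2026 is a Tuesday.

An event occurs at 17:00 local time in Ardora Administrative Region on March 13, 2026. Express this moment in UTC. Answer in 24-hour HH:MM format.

1 March 2026 is a Sunday, so the first Monday is March 2 and the second is March 9.
1 September 2026 is a Tuesday, so the first Friday is September 4 and the fourth is September 25.
March 13, 2026 falls between 9 March and 25 September, so daylight saving is in effect and Ardora Administrative Region is at UTC+07:30.
17:00 local − 7h30m = 09:30 UTC.

09:30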